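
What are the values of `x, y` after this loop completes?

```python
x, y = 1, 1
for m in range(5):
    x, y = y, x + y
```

Let's trace through this code step by step.

Initialize: x = 1
Initialize: y = 1
Entering loop: for m in range(5):
After iteration 1: m = 0, x = 1, y = 2
After iteration 2: m = 1, x = 2, y = 3
After iteration 3: m = 2, x = 3, y = 5
After iteration 4: m = 3, x = 5, y = 8
After iteration 5: m = 4, x = 8, y = 13
Loop ends.

Final answer: 8, 13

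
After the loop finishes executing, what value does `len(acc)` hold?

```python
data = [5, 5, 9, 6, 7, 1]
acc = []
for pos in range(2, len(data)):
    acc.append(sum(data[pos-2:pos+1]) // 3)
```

Let's trace through this code step by step.

Initialize: data = [5, 5, 9, 6, 7, 1]
Initialize: acc = []
Entering loop: for pos in range(2, len(data)):
After iteration 1: pos = 2, acc = [6]
After iteration 2: pos = 3, acc = [6, 6]
After iteration 3: pos = 4, acc = [6, 6, 7]
After iteration 4: pos = 5, acc = [6, 6, 7, 4]
Loop ends.
len(acc) = 4

Final answer: 4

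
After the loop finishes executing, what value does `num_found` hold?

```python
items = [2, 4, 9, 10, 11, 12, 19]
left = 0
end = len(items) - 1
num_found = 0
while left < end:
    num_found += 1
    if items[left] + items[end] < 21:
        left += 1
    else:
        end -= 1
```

Let's trace through this code step by step.

Initialize: items = [2, 4, 9, 10, 11, 12, 19]
Initialize: left = 0
Initialize: end = 6
Initialize: num_found = 0
Entering loop: while left < end:
After iteration 1: left = 0, end = 5, num_found = 1
After iteration 2: left = 1, end = 5, num_found = 2
After iteration 3: left = 2, end = 5, num_found = 3
After iteration 4: left = 2, end = 4, num_found = 4
After iteration 5: left = 3, end = 4, num_found = 5
After iteration 6: left = 3, end = 3, num_found = 6
Loop ends.

Final answer: 6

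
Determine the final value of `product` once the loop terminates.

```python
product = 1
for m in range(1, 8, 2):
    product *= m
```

Let's trace through this code step by step.

Initialize: product = 1
Entering loop: for m in range(1, 8, 2):
After iteration 1: m = 1, product = 1
After iteration 2: m = 3, product = 3
After iteration 3: m = 5, product = 15
After iteration 4: m = 7, product = 105
Loop ends.

Final answer: 105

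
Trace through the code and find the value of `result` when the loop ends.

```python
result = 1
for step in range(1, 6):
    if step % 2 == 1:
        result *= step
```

Let's trace through this code step by step.

Initialize: result = 1
Entering loop: for step in range(1, 6):
After iteration 1: step = 1, result = 1
After iteration 2: step = 2, result = 1
After iteration 3: step = 3, result = 3
After iteration 4: step = 4, result = 3
After iteration 5: step = 5, result = 15
Loop ends.

Final answer: 15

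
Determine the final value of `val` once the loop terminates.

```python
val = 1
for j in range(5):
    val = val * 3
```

Let's trace through this code step by step.

Initialize: val = 1
Entering loop: for j in range(5):
After iteration 1: j = 0, val = 3
After iteration 2: j = 1, val = 9
After iteration 3: j = 2, val = 27
After iteration 4: j = 3, val = 81
After iteration 5: j = 4, val = 243
Loop ends.

Final answer: 243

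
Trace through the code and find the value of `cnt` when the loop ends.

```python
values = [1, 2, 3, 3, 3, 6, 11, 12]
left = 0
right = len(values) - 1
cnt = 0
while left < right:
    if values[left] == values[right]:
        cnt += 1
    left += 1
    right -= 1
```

Let's trace through this code step by step.

Initialize: values = [1, 2, 3, 3, 3, 6, 11, 12]
Initialize: left = 0
Initialize: right = 7
Initialize: cnt = 0
Entering loop: while left < right:
After iteration 1: left = 1, right = 6, cnt = 0
After iteration 2: left = 2, right = 5, cnt = 0
After iteration 3: left = 3, right = 4, cnt = 0
After iteration 4: left = 4, right = 3, cnt = 1
Loop ends.

Final answer: 1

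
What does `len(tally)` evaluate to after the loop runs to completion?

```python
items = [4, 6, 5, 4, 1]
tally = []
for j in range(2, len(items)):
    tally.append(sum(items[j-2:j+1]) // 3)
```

Let's trace through this code step by step.

Initialize: items = [4, 6, 5, 4, 1]
Initialize: tally = []
Entering loop: for j in range(2, len(items)):
After iteration 1: j = 2, tally = [5]
After iteration 2: j = 3, tally = [5, 5]
After iteration 3: j = 4, tally = [5, 5, 3]
Loop ends.
len(tally) = 3

Final answer: 3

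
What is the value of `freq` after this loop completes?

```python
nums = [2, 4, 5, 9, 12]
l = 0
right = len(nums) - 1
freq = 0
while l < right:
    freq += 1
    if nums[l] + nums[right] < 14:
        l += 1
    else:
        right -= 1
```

Let's trace through this code step by step.

Initialize: nums = [2, 4, 5, 9, 12]
Initialize: l = 0
Initialize: right = 4
Initialize: freq = 0
Entering loop: while l < right:
After iteration 1: l = 0, right = 3, freq = 1
After iteration 2: l = 1, right = 3, freq = 2
After iteration 3: l = 2, right = 3, freq = 3
After iteration 4: l = 2, right = 2, freq = 4
Loop ends.

Final answer: 4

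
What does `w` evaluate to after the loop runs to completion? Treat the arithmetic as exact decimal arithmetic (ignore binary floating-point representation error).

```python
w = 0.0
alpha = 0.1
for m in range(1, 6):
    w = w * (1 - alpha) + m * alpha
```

Let's trace through this code step by step.

Initialize: w = 0.0
Initialize: alpha = 0.1
Entering loop: for m in range(1, 6):
After iteration 1: m = 1, w = 0.1
After iteration 2: m = 2, w = 0.29
After iteration 3: m = 3, w = 0.561
After iteration 4: m = 4, w = 0.9049
After iteration 5: m = 5, w = 1.31441
Loop ends.

Final answer: 1.31441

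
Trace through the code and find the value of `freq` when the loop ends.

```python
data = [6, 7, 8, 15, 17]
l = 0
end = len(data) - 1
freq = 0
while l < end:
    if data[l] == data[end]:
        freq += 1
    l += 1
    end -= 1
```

Let's trace through this code step by step.

Initialize: data = [6, 7, 8, 15, 17]
Initialize: l = 0
Initialize: end = 4
Initialize: freq = 0
Entering loop: while l < end:
After iteration 1: l = 1, end = 3, freq = 0
After iteration 2: l = 2, end = 2, freq = 0
Loop ends.

Final answer: 0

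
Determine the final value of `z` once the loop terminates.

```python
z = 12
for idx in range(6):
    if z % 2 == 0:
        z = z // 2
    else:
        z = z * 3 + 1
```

Let's trace through this code step by step.

Initialize: z = 12
Entering loop: for idx in range(6):
After iteration 1: idx = 0, z = 6
After iteration 2: idx = 1, z = 3
After iteration 3: idx = 2, z = 10
After iteration 4: idx = 3, z = 5
After iteration 5: idx = 4, z = 16
After iteration 6: idx = 5, z = 8
Loop ends.

Final answer: 8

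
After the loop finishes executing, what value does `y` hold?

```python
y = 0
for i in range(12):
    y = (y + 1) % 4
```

Let's trace through this code step by step.

Initialize: y = 0
Entering loop: for i in range(12):
After iteration 1: i = 0, y = 1
After iteration 2: i = 1, y = 2
After iteration 3: i = 2, y = 3
After iteration 4: i = 3, y = 0
After iteration 5: i = 4, y = 1
After iteration 6: i = 5, y = 2
After iteration 7: i = 6, y = 3
After iteration 8: i = 7, y = 0
After iteration 9: i = 8, y = 1
After iteration 10: i = 9, y = 2
After iteration 11: i = 10, y = 3
After iteration 12: i = 11, y = 0
Loop ends.

Final answer: 0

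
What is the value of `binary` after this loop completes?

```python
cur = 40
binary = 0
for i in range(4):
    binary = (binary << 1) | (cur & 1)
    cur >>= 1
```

Let's trace through this code step by step.

Initialize: cur = 40
Initialize: binary = 0
Entering loop: for i in range(4):
After iteration 1: i = 0, cur = 20, binary = 0
After iteration 2: i = 1, cur = 10, binary = 0
After iteration 3: i = 2, cur = 5, binary = 0
After iteration 4: i = 3, cur = 2, binary = 1
Loop ends.

Final answer: 1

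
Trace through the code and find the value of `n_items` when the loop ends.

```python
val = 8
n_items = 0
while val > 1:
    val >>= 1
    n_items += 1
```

Let's trace through this code step by step.

Initialize: val = 8
Initialize: n_items = 0
Entering loop: while val > 1:
After iteration 1: val = 4, n_items = 1
After iteration 2: val = 2, n_items = 2
After iteration 3: val = 1, n_items = 3
Loop ends.

Final answer: 3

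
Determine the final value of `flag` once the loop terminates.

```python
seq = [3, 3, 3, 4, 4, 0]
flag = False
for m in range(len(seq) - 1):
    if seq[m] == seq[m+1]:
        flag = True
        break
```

Let's trace through this code step by step.

Initialize: seq = [3, 3, 3, 4, 4, 0]
Initialize: flag = False
Entering loop: for m in range(len(seq) - 1):
After iteration 1: m = 0, flag = True
Loop ends.

Final answer: True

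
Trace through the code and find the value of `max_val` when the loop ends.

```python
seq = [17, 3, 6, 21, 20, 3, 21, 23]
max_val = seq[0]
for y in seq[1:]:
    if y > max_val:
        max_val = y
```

Let's trace through this code step by step.

Initialize: seq = [17, 3, 6, 21, 20, 3, 21, 23]
Initialize: max_val = 17
Entering loop: for y in seq[1:]:
After iteration 1: y = 3, max_val = 17
After iteration 2: y = 6, max_val = 17
After iteration 3: y = 21, max_val = 21
After iteration 4: y = 20, max_val = 21
After iteration 5: y = 3, max_val = 21
After iteration 6: y = 21, max_val = 21
After iteration 7: y = 23, max_val = 23
Loop ends.

Final answer: 23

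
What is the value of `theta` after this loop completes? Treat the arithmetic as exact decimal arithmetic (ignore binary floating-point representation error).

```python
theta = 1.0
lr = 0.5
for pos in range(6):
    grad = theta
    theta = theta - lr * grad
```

Let's trace through this code step by step.

Initialize: theta = 1.0
Initialize: lr = 0.5
Entering loop: for pos in range(6):
After iteration 1: pos = 0, theta = 0.5, grad = 1.0
After iteration 2: pos = 1, theta = 0.25, grad = 0.5
After iteration 3: pos = 2, theta = 0.125, grad = 0.25
After iteration 4: pos = 3, theta = 0.0625, grad = 0.125
After iteration 5: pos = 4, theta = 0.03125, grad = 0.0625
After iteration 6: pos = 5, theta = 0.015625, grad = 0.03125
Loop ends.

Final answer: 0.015625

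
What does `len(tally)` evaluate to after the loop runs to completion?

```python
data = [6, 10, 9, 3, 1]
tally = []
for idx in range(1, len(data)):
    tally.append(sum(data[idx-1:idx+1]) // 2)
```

Let's trace through this code step by step.

Initialize: data = [6, 10, 9, 3, 1]
Initialize: tally = []
Entering loop: for idx in range(1, len(data)):
After iteration 1: idx = 1, tally = [8]
After iteration 2: idx = 2, tally = [8, 9]
After iteration 3: idx = 3, tally = [8, 9, 6]
After iteration 4: idx = 4, tally = [8, 9, 6, 2]
Loop ends.
len(tally) = 4

Final answer: 4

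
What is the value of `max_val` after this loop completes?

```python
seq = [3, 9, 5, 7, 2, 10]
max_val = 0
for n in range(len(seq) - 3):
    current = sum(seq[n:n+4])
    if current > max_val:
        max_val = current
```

Let's trace through this code step by step.

Initialize: seq = [3, 9, 5, 7, 2, 10]
Initialize: max_val = 0
Entering loop: for n in range(len(seq) - 3):
After iteration 1: n = 0, max_val = 24, current = 24
After iteration 2: n = 1, max_val = 24, current = 23
After iteration 3: n = 2, max_val = 24, current = 24
Loop ends.

Final answer: 24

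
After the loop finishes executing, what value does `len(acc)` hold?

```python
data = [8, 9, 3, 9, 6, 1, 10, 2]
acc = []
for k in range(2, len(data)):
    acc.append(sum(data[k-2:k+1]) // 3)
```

Let's trace through this code step by step.

Initialize: data = [8, 9, 3, 9, 6, 1, 10, 2]
Initialize: acc = []
Entering loop: for k in range(2, len(data)):
After iteration 1: k = 2, acc = [6]
After iteration 2: k = 3, acc = [6, 7]
After iteration 3: k = 4, acc = [6, 7, 6]
After iteration 4: k = 5, acc = [6, 7, 6, 5]
After iteration 5: k = 6, acc = [6, 7, 6, 5, 5]
After iteration 6: k = 7, acc = [6, 7, 6, 5, 5, 4]
Loop ends.
len(acc) = 6

Final answer: 6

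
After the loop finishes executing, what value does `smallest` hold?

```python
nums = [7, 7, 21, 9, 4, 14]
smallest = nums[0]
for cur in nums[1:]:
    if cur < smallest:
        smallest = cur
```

Let's trace through this code step by step.

Initialize: nums = [7, 7, 21, 9, 4, 14]
Initialize: smallest = 7
Entering loop: for cur in nums[1:]:
After iteration 1: cur = 7, smallest = 7
After iteration 2: cur = 21, smallest = 7
After iteration 3: cur = 9, smallest = 7
After iteration 4: cur = 4, smallest = 4
After iteration 5: cur = 14, smallest = 4
Loop ends.

Final answer: 4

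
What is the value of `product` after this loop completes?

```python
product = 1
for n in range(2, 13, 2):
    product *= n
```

Let's trace through this code step by step.

Initialize: product = 1
Entering loop: for n in range(2, 13, 2):
After iteration 1: n = 2, product = 2
After iteration 2: n = 4, product = 8
After iteration 3: n = 6, product = 48
After iteration 4: n = 8, product = 384
After iteration 5: n = 10, product = 3840
After iteration 6: n = 12, product = 46080
Loop ends.

Final answer: 46080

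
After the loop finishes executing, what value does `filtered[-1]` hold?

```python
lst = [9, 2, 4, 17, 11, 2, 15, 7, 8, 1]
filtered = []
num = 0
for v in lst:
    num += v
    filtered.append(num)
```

Let's trace through this code step by step.

Initialize: lst = [9, 2, 4, 17, 11, 2, 15, 7, 8, 1]
Initialize: filtered = []
Initialize: num = 0
Entering loop: for v in lst:
After iteration 1: v = 9, filtered = [9], num = 9
After iteration 2: v = 2, filtered = [9, 11], num = 11
After iteration 3: v = 4, filtered = [9, 11, 15], num = 15
After iteration 4: v = 17, filtered = [9, 11, 15, 32], num = 32
After iteration 5: v = 11, filtered = [9, 11, 15, 32, 43], num = 43
After iteration 6: v = 2, filtered = [9, 11, 15, 32, 43, 45], num = 45
After iteration 7: v = 15, filtered = [9, 11, 15, 32, 43, 45, 60], num = 60
After iteration 8: v = 7, filtered = [9, 11, 15, 32, 43, 45, 60, 67], num = 67
After iteration 9: v = 8, filtered = [9, 11, 15, 32, 43, 45, 60, 67, 75], num = 75
After iteration 10: v = 1, filtered = [9, 11, 15, 32, 43, 45, 60, 67, 75, 76], num = 76
Loop ends.
filtered[-1] = 76

Final answer: 76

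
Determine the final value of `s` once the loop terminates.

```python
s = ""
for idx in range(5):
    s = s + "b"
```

Let's trace through this code step by step.

Initialize: s = ''
Entering loop: for idx in range(5):
After iteration 1: idx = 0, s = 'b'
After iteration 2: idx = 1, s = 'bb'
After iteration 3: idx = 2, s = 'bbb'
After iteration 4: idx = 3, s = 'bbbb'
After iteration 5: idx = 4, s = 'bbbbb'
Loop ends.

Final answer: 'bbbbb'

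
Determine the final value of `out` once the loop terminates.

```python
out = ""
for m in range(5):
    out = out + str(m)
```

Let's trace through this code step by step.

Initialize: out = ''
Entering loop: for m in range(5):
After iteration 1: m = 0, out = '0'
After iteration 2: m = 1, out = '01'
After iteration 3: m = 2, out = '012'
After iteration 4: m = 3, out = '0123'
After iteration 5: m = 4, out = '01234'
Loop ends.

Final answer: '01234'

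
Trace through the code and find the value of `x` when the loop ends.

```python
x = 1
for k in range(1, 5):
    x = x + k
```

Let's trace through this code step by step.

Initialize: x = 1
Entering loop: for k in range(1, 5):
After iteration 1: k = 1, x = 2
After iteration 2: k = 2, x = 4
After iteration 3: k = 3, x = 7
After iteration 4: k = 4, x = 11
Loop ends.

Final answer: 11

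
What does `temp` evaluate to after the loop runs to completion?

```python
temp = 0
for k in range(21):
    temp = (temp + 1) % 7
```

Let's trace through this code step by step.

Initialize: temp = 0
Entering loop: for k in range(21):
After iteration 1: k = 0, temp = 1
After iteration 2: k = 1, temp = 2
After iteration 3: k = 2, temp = 3
After iteration 4: k = 3, temp = 4
After iteration 5: k = 4, temp = 5
After iteration 6: k = 5, temp = 6
After iteration 7: k = 6, temp = 0
After iteration 8: k = 7, temp = 1
After iteration 9: k = 8, temp = 2
After iteration 10: k = 9, temp = 3
After iteration 11: k = 10, temp = 4
After iteration 12: k = 11, temp = 5
After iteration 13: k = 12, temp = 6
After iteration 14: k = 13, temp = 0
After iteration 15: k = 14, temp = 1
After iteration 16: k = 15, temp = 2
After iteration 17: k = 16, temp = 3
After iteration 18: k = 17, temp = 4
After iteration 19: k = 18, temp = 5
After iteration 20: k = 19, temp = 6
After iteration 21: k = 20, temp = 0
Loop ends.

Final answer: 0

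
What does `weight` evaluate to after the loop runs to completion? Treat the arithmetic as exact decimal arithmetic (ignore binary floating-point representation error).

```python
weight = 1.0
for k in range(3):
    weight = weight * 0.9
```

Let's trace through this code step by step.

Initialize: weight = 1.0
Entering loop: for k in range(3):
After iteration 1: k = 0, weight = 0.9
After iteration 2: k = 1, weight = 0.81
After iteration 3: k = 2, weight = 0.729
Loop ends.

Final answer: 0.729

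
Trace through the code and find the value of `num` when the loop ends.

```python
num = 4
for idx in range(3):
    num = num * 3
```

Let's trace through this code step by step.

Initialize: num = 4
Entering loop: for idx in range(3):
After iteration 1: idx = 0, num = 12
After iteration 2: idx = 1, num = 36
After iteration 3: idx = 2, num = 108
Loop ends.

Final answer: 108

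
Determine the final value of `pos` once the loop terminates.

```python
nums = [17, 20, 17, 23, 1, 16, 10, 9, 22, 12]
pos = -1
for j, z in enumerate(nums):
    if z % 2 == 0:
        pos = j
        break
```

Let's trace through this code step by step.

Initialize: nums = [17, 20, 17, 23, 1, 16, 10, 9, 22, 12]
Initialize: pos = -1
Entering loop: for j, z in enumerate(nums):
After iteration 1: j = 0, z = 17, pos = -1
After iteration 2: j = 1, z = 20, pos = 1
Loop ends.

Final answer: 1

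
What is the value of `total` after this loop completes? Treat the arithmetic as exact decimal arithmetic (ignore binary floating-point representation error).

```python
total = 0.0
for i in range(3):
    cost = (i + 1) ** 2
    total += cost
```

Let's trace through this code step by step.

Initialize: total = 0.0
Entering loop: for i in range(3):
After iteration 1: i = 0, total = 1.0, cost = 1
After iteration 2: i = 1, total = 5.0, cost = 4
After iteration 3: i = 2, total = 14.0, cost = 9
Loop ends.

Final answer: 14.0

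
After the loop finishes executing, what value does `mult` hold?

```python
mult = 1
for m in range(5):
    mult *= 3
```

Let's trace through this code step by step.

Initialize: mult = 1
Entering loop: for m in range(5):
After iteration 1: m = 0, mult = 3
After iteration 2: m = 1, mult = 9
After iteration 3: m = 2, mult = 27
After iteration 4: m = 3, mult = 81
After iteration 5: m = 4, mult = 243
Loop ends.

Final answer: 243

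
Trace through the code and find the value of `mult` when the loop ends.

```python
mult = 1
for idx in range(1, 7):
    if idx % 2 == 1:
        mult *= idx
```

Let's trace through this code step by step.

Initialize: mult = 1
Entering loop: for idx in range(1, 7):
After iteration 1: idx = 1, mult = 1
After iteration 2: idx = 2, mult = 1
After iteration 3: idx = 3, mult = 3
After iteration 4: idx = 4, mult = 3
After iteration 5: idx = 5, mult = 15
After iteration 6: idx = 6, mult = 15
Loop ends.

Final answer: 15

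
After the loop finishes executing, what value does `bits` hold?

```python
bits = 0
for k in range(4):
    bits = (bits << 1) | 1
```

Let's trace through this code step by step.

Initialize: bits = 0
Entering loop: for k in range(4):
After iteration 1: k = 0, bits = 1
After iteration 2: k = 1, bits = 3
After iteration 3: k = 2, bits = 7
After iteration 4: k = 3, bits = 15
Loop ends.

Final answer: 15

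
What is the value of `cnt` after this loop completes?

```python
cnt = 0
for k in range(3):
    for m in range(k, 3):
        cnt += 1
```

Let's trace through this code step by step.

Initialize: cnt = 0
Entering loop: for k in range(3):
After iteration 1: k = 0, cnt = 3
After iteration 2: k = 1, cnt = 5
After iteration 3: k = 2, cnt = 6
Loop ends.

Final answer: 6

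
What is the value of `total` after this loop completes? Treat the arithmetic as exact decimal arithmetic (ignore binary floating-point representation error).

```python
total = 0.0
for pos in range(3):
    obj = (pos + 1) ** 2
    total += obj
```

Let's trace through this code step by step.

Initialize: total = 0.0
Entering loop: for pos in range(3):
After iteration 1: pos = 0, total = 1.0, obj = 1
After iteration 2: pos = 1, total = 5.0, obj = 4
After iteration 3: pos = 2, total = 14.0, obj = 9
Loop ends.

Final answer: 14.0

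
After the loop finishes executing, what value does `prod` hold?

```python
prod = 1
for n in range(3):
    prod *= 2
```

Let's trace through this code step by step.

Initialize: prod = 1
Entering loop: for n in range(3):
After iteration 1: n = 0, prod = 2
After iteration 2: n = 1, prod = 4
After iteration 3: n = 2, prod = 8
Loop ends.

Final answer: 8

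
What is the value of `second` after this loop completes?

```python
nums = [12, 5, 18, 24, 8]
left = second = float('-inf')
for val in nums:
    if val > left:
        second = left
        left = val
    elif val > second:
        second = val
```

Let's trace through this code step by step.

Initialize: nums = [12, 5, 18, 24, 8]
Initialize: left = -inf
Initialize: second = -inf
Entering loop: for val in nums:
After iteration 1: val = 12, left = 12, second = -inf
After iteration 2: val = 5, left = 12, second = 5
After iteration 3: val = 18, left = 18, second = 12
After iteration 4: val = 24, left = 24, second = 18
After iteration 5: val = 8, left = 24, second = 18
Loop ends.

Final answer: 18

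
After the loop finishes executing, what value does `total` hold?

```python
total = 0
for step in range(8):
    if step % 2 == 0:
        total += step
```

Let's trace through this code step by step.

Initialize: total = 0
Entering loop: for step in range(8):
After iteration 1: step = 0, total = 0
After iteration 2: step = 1, total = 0
After iteration 3: step = 2, total = 2
After iteration 4: step = 3, total = 2
After iteration 5: step = 4, total = 6
After iteration 6: step = 5, total = 6
After iteration 7: step = 6, total = 12
After iteration 8: step = 7, total = 12
Loop ends.

Final answer: 12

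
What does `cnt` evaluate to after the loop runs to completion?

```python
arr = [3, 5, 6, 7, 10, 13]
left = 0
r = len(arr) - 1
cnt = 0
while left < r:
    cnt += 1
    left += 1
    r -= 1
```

Let's trace through this code step by step.

Initialize: arr = [3, 5, 6, 7, 10, 13]
Initialize: left = 0
Initialize: r = 5
Initialize: cnt = 0
Entering loop: while left < r:
After iteration 1: left = 1, r = 4, cnt = 1
After iteration 2: left = 2, r = 3, cnt = 2
After iteration 3: left = 3, r = 2, cnt = 3
Loop ends.

Final answer: 3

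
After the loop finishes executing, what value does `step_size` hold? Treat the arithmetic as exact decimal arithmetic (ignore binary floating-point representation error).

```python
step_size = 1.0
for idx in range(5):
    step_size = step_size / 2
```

Let's trace through this code step by step.

Initialize: step_size = 1.0
Entering loop: for idx in range(5):
After iteration 1: idx = 0, step_size = 0.5
After iteration 2: idx = 1, step_size = 0.25
After iteration 3: idx = 2, step_size = 0.125
After iteration 4: idx = 3, step_size = 0.0625
After iteration 5: idx = 4, step_size = 0.03125
Loop ends.

Final answer: 0.03125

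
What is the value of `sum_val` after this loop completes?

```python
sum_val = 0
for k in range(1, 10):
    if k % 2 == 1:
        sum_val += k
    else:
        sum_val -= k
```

Let's trace through this code step by step.

Initialize: sum_val = 0
Entering loop: for k in range(1, 10):
After iteration 1: k = 1, sum_val = 1
After iteration 2: k = 2, sum_val = -1
After iteration 3: k = 3, sum_val = 2
After iteration 4: k = 4, sum_val = -2
After iteration 5: k = 5, sum_val = 3
After iteration 6: k = 6, sum_val = -3
After iteration 7: k = 7, sum_val = 4
After iteration 8: k = 8, sum_val = -4
After iteration 9: k = 9, sum_val = 5
Loop ends.

Final answer: 5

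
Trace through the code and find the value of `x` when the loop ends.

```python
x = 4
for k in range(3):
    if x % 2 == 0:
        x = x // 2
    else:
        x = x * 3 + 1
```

Let's trace through this code step by step.

Initialize: x = 4
Entering loop: for k in range(3):
After iteration 1: k = 0, x = 2
After iteration 2: k = 1, x = 1
After iteration 3: k = 2, x = 4
Loop ends.

Final answer: 4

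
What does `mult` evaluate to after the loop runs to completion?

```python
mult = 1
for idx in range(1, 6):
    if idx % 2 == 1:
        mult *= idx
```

Let's trace through this code step by step.

Initialize: mult = 1
Entering loop: for idx in range(1, 6):
After iteration 1: idx = 1, mult = 1
After iteration 2: idx = 2, mult = 1
After iteration 3: idx = 3, mult = 3
After iteration 4: idx = 4, mult = 3
After iteration 5: idx = 5, mult = 15
Loop ends.

Final answer: 15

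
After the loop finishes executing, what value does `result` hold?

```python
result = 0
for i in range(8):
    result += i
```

Let's trace through this code step by step.

Initialize: result = 0
Entering loop: for i in range(8):
After iteration 1: i = 0, result = 0
After iteration 2: i = 1, result = 1
After iteration 3: i = 2, result = 3
After iteration 4: i = 3, result = 6
After iteration 5: i = 4, result = 10
After iteration 6: i = 5, result = 15
After iteration 7: i = 6, result = 21
After iteration 8: i = 7, result = 28
Loop ends.

Final answer: 28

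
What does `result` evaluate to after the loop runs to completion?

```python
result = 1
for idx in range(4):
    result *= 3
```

Let's trace through this code step by step.

Initialize: result = 1
Entering loop: for idx in range(4):
After iteration 1: idx = 0, result = 3
After iteration 2: idx = 1, result = 9
After iteration 3: idx = 2, result = 27
After iteration 4: idx = 3, result = 81
Loop ends.

Final answer: 81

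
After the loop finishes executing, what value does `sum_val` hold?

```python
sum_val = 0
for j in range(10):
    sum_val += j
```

Let's trace through this code step by step.

Initialize: sum_val = 0
Entering loop: for j in range(10):
After iteration 1: j = 0, sum_val = 0
After iteration 2: j = 1, sum_val = 1
After iteration 3: j = 2, sum_val = 3
After iteration 4: j = 3, sum_val = 6
After iteration 5: j = 4, sum_val = 10
After iteration 6: j = 5, sum_val = 15
After iteration 7: j = 6, sum_val = 21
After iteration 8: j = 7, sum_val = 28
After iteration 9: j = 8, sum_val = 36
After iteration 10: j = 9, sum_val = 45
Loop ends.

Final answer: 45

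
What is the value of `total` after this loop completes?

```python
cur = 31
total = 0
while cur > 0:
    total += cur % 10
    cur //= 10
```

Let's trace through this code step by step.

Initialize: cur = 31
Initialize: total = 0
Entering loop: while cur > 0:
After iteration 1: cur = 3, total = 1
After iteration 2: cur = 0, total = 4
Loop ends.

Final answer: 4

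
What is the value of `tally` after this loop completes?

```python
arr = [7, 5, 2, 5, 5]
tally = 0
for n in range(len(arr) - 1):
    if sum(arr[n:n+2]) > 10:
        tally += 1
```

Let's trace through this code step by step.

Initialize: arr = [7, 5, 2, 5, 5]
Initialize: tally = 0
Entering loop: for n in range(len(arr) - 1):
After iteration 1: n = 0, tally = 1
After iteration 2: n = 1, tally = 1
After iteration 3: n = 2, tally = 1
After iteration 4: n = 3, tally = 1
Loop ends.

Final answer: 1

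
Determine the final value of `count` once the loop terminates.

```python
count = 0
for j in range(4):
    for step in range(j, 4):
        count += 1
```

Let's trace through this code step by step.

Initialize: count = 0
Entering loop: for j in range(4):
After iteration 1: j = 0, count = 4
After iteration 2: j = 1, count = 7
After iteration 3: j = 2, count = 9
After iteration 4: j = 3, count = 10
Loop ends.

Final answer: 10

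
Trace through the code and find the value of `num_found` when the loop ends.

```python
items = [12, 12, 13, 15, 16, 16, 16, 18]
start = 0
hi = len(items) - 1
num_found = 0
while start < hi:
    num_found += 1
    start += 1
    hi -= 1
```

Let's trace through this code step by step.

Initialize: items = [12, 12, 13, 15, 16, 16, 16, 18]
Initialize: start = 0
Initialize: hi = 7
Initialize: num_found = 0
Entering loop: while start < hi:
After iteration 1: start = 1, hi = 6, num_found = 1
After iteration 2: start = 2, hi = 5, num_found = 2
After iteration 3: start = 3, hi = 4, num_found = 3
After iteration 4: start = 4, hi = 3, num_found = 4
Loop ends.

Final answer: 4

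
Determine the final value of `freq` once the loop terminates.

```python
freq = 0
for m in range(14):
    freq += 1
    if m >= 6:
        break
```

Let's trace through this code step by step.

Initialize: freq = 0
Entering loop: for m in range(14):
After iteration 1: m = 0, freq = 1
After iteration 2: m = 1, freq = 2
After iteration 3: m = 2, freq = 3
After iteration 4: m = 3, freq = 4
After iteration 5: m = 4, freq = 5
After iteration 6: m = 5, freq = 6
After iteration 7: m = 6, freq = 7
Loop ends.

Final answer: 7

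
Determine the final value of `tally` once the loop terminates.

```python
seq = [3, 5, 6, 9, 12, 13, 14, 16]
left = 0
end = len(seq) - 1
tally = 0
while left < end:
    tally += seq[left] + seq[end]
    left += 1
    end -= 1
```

Let's trace through this code step by step.

Initialize: seq = [3, 5, 6, 9, 12, 13, 14, 16]
Initialize: left = 0
Initialize: end = 7
Initialize: tally = 0
Entering loop: while left < end:
After iteration 1: left = 1, end = 6, tally = 19
After iteration 2: left = 2, end = 5, tally = 38
After iteration 3: left = 3, end = 4, tally = 57
After iteration 4: left = 4, end = 3, tally = 78
Loop ends.

Final answer: 78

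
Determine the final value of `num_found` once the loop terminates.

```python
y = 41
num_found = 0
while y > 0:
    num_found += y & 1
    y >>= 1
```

Let's trace through this code step by step.

Initialize: y = 41
Initialize: num_found = 0
Entering loop: while y > 0:
After iteration 1: y = 20, num_found = 1
After iteration 2: y = 10, num_found = 1
After iteration 3: y = 5, num_found = 1
After iteration 4: y = 2, num_found = 2
After iteration 5: y = 1, num_found = 2
After iteration 6: y = 0, num_found = 3
Loop ends.

Final answer: 3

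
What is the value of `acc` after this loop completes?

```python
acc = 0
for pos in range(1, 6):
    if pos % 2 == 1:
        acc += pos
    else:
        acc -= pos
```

Let's trace through this code step by step.

Initialize: acc = 0
Entering loop: for pos in range(1, 6):
After iteration 1: pos = 1, acc = 1
After iteration 2: pos = 2, acc = -1
After iteration 3: pos = 3, acc = 2
After iteration 4: pos = 4, acc = -2
After iteration 5: pos = 5, acc = 3
Loop ends.

Final answer: 3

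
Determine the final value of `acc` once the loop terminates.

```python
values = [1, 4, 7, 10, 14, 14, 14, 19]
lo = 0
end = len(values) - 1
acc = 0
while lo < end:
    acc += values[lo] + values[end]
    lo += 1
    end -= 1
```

Let's trace through this code step by step.

Initialize: values = [1, 4, 7, 10, 14, 14, 14, 19]
Initialize: lo = 0
Initialize: end = 7
Initialize: acc = 0
Entering loop: while lo < end:
After iteration 1: lo = 1, end = 6, acc = 20
After iteration 2: lo = 2, end = 5, acc = 38
After iteration 3: lo = 3, end = 4, acc = 59
After iteration 4: lo = 4, end = 3, acc = 83
Loop ends.

Final answer: 83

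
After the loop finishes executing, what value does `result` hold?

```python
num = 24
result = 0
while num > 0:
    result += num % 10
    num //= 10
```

Let's trace through this code step by step.

Initialize: num = 24
Initialize: result = 0
Entering loop: while num > 0:
After iteration 1: num = 2, result = 4
After iteration 2: num = 0, result = 6
Loop ends.

Final answer: 6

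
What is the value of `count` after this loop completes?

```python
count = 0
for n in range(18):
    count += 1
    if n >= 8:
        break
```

Let's trace through this code step by step.

Initialize: count = 0
Entering loop: for n in range(18):
After iteration 1: n = 0, count = 1
After iteration 2: n = 1, count = 2
After iteration 3: n = 2, count = 3
After iteration 4: n = 3, count = 4
After iteration 5: n = 4, count = 5
After iteration 6: n = 5, count = 6
After iteration 7: n = 6, count = 7
After iteration 8: n = 7, count = 8
After iteration 9: n = 8, count = 9
Loop ends.

Final answer: 9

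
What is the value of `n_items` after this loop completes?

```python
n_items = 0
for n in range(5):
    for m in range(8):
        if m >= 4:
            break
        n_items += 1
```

Let's trace through this code step by step.

Initialize: n_items = 0
Entering loop: for n in range(5):
After iteration 1: n = 0, n_items = 4
After iteration 2: n = 1, n_items = 8
After iteration 3: n = 2, n_items = 12
After iteration 4: n = 3, n_items = 16
After iteration 5: n = 4, n_items = 20
Loop ends.

Final answer: 20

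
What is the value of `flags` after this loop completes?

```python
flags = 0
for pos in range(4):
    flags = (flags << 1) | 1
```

Let's trace through this code step by step.

Initialize: flags = 0
Entering loop: for pos in range(4):
After iteration 1: pos = 0, flags = 1
After iteration 2: pos = 1, flags = 3
After iteration 3: pos = 2, flags = 7
After iteration 4: pos = 3, flags = 15
Loop ends.

Final answer: 15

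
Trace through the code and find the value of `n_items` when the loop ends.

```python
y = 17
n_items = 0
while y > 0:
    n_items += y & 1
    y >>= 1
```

Let's trace through this code step by step.

Initialize: y = 17
Initialize: n_items = 0
Entering loop: while y > 0:
After iteration 1: y = 8, n_items = 1
After iteration 2: y = 4, n_items = 1
After iteration 3: y = 2, n_items = 1
After iteration 4: y = 1, n_items = 1
After iteration 5: y = 0, n_items = 2
Loop ends.

Final answer: 2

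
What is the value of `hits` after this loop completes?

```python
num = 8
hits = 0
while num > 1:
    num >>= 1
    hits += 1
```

Let's trace through this code step by step.

Initialize: num = 8
Initialize: hits = 0
Entering loop: while num > 1:
After iteration 1: num = 4, hits = 1
After iteration 2: num = 2, hits = 2
After iteration 3: num = 1, hits = 3
Loop ends.

Final answer: 3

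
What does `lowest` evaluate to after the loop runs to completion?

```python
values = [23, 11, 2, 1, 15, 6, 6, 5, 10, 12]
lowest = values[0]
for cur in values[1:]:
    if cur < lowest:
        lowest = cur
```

Let's trace through this code step by step.

Initialize: values = [23, 11, 2, 1, 15, 6, 6, 5, 10, 12]
Initialize: lowest = 23
Entering loop: for cur in values[1:]:
After iteration 1: cur = 11, lowest = 11
After iteration 2: cur = 2, lowest = 2
After iteration 3: cur = 1, lowest = 1
After iteration 4: cur = 15, lowest = 1
After iteration 5: cur = 6, lowest = 1
After iteration 6: cur = 6, lowest = 1
After iteration 7: cur = 5, lowest = 1
After iteration 8: cur = 10, lowest = 1
After iteration 9: cur = 12, lowest = 1
Loop ends.

Final answer: 1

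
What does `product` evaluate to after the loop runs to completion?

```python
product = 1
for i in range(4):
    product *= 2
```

Let's trace through this code step by step.

Initialize: product = 1
Entering loop: for i in range(4):
After iteration 1: i = 0, product = 2
After iteration 2: i = 1, product = 4
After iteration 3: i = 2, product = 8
After iteration 4: i = 3, product = 16
Loop ends.

Final answer: 16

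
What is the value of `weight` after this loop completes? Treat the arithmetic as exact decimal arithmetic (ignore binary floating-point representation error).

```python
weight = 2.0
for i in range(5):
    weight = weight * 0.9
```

Let's trace through this code step by step.

Initialize: weight = 2.0
Entering loop: for i in range(5):
After iteration 1: i = 0, weight = 1.8
After iteration 2: i = 1, weight = 1.62
After iteration 3: i = 2, weight = 1.458
After iteration 4: i = 3, weight = 1.3122
After iteration 5: i = 4, weight = 1.18098
Loop ends.

Final answer: 1.18098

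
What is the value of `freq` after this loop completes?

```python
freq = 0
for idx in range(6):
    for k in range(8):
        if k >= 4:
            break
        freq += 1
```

Let's trace through this code step by step.

Initialize: freq = 0
Entering loop: for idx in range(6):
After iteration 1: idx = 0, freq = 4
After iteration 2: idx = 1, freq = 8
After iteration 3: idx = 2, freq = 12
After iteration 4: idx = 3, freq = 16
After iteration 5: idx = 4, freq = 20
After iteration 6: idx = 5, freq = 24
Loop ends.

Final answer: 24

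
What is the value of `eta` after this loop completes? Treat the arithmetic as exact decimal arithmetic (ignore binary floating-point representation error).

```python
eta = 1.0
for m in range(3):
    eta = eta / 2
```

Let's trace through this code step by step.

Initialize: eta = 1.0
Entering loop: for m in range(3):
After iteration 1: m = 0, eta = 0.5
After iteration 2: m = 1, eta = 0.25
After iteration 3: m = 2, eta = 0.125
Loop ends.

Final answer: 0.125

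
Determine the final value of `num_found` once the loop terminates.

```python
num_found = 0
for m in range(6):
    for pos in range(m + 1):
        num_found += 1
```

Let's trace through this code step by step.

Initialize: num_found = 0
Entering loop: for m in range(6):
After iteration 1: m = 0, num_found = 1, pos = 0
After iteration 2: m = 1, num_found = 3, pos = 1
After iteration 3: m = 2, num_found = 6, pos = 2
After iteration 4: m = 3, num_found = 10, pos = 3
After iteration 5: m = 4, num_found = 15, pos = 4
After iteration 6: m = 5, num_found = 21, pos = 5
Loop ends.

Final answer: 21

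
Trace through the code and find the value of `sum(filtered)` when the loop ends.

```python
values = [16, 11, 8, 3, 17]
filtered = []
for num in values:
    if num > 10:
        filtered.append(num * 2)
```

Let's trace through this code step by step.

Initialize: values = [16, 11, 8, 3, 17]
Initialize: filtered = []
Entering loop: for num in values:
After iteration 1: num = 16, filtered = [32]
After iteration 2: num = 11, filtered = [32, 22]
After iteration 3: num = 8, filtered = [32, 22]
After iteration 4: num = 3, filtered = [32, 22]
After iteration 5: num = 17, filtered = [32, 22, 34]
Loop ends.
sum(filtered) = 88

Final answer: 88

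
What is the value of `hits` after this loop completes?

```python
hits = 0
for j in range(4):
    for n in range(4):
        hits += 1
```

Let's trace through this code step by step.

Initialize: hits = 0
Entering loop: for j in range(4):
After iteration 1: j = 0, hits = 4
After iteration 2: j = 1, hits = 8
After iteration 3: j = 2, hits = 12
After iteration 4: j = 3, hits = 16
Loop ends.

Final answer: 16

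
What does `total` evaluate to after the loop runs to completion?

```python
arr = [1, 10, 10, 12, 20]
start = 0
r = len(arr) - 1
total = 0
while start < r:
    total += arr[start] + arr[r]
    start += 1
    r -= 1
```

Let's trace through this code step by step.

Initialize: arr = [1, 10, 10, 12, 20]
Initialize: start = 0
Initialize: r = 4
Initialize: total = 0
Entering loop: while start < r:
After iteration 1: start = 1, r = 3, total = 21
After iteration 2: start = 2, r = 2, total = 43
Loop ends.

Final answer: 43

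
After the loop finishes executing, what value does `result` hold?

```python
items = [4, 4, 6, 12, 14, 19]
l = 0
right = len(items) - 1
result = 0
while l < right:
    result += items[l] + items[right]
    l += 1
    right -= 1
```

Let's trace through this code step by step.

Initialize: items = [4, 4, 6, 12, 14, 19]
Initialize: l = 0
Initialize: right = 5
Initialize: result = 0
Entering loop: while l < right:
After iteration 1: l = 1, right = 4, result = 23
After iteration 2: l = 2, right = 3, result = 41
After iteration 3: l = 3, right = 2, result = 59
Loop ends.

Final answer: 59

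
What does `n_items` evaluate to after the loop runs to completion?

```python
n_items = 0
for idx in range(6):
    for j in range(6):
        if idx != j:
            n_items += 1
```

Let's trace through this code step by step.

Initialize: n_items = 0
Entering loop: for idx in range(6):
After iteration 1: idx = 0, n_items = 5
After iteration 2: idx = 1, n_items = 10
After iteration 3: idx = 2, n_items = 15
After iteration 4: idx = 3, n_items = 20
After iteration 5: idx = 4, n_items = 25
After iteration 6: idx = 5, n_items = 30
Loop ends.

Final answer: 30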